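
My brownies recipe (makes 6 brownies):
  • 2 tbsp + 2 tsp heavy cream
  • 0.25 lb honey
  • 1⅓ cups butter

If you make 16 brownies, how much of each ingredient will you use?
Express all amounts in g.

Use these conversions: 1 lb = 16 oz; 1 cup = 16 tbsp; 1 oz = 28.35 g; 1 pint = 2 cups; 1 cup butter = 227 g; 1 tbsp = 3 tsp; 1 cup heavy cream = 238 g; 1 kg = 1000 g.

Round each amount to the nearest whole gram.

Scaling factor: 16/6 = 8/3.
heavy cream: (2 tbsp + 2 tsp = 8/3 tbsp) × 8/3 ÷ 16 tbsp/cup × 238 g/cup ≈ 106 g
honey: 0.25 lb × 8/3 × 16 oz/lb × 28.35 g/oz ≈ 302 g
butter: 4/3 cup × 8/3 × 227 g/cup ≈ 807 g

heavy cream: 106 g; honey: 302 g; butter: 807 g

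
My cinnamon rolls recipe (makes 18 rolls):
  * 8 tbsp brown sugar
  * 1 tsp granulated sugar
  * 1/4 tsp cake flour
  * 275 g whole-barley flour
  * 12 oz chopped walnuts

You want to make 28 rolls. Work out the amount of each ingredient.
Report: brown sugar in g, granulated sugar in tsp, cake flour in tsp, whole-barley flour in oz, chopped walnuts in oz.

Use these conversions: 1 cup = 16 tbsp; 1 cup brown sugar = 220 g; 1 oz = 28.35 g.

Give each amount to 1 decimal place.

brown sugar: 171.1 g; granulated sugar: 1.6 tsp; cake flour: 0.4 tsp; whole-barley flour: 15.1 oz; chopped walnuts: 18.7 oz

Scaling factor: 28/18 = 14/9.
brown sugar: 8 tbsp × 14/9 ÷ 16 tbsp/cup × 220 g/cup ≈ 171.1 g
granulated sugar: 1 tsp × 14/9 ≈ 1.6 tsp
cake flour: 0.25 tsp × 14/9 ≈ 0.4 tsp
whole-barley flour: 275 g × 14/9 ÷ 28.35 g/oz ≈ 15.1 oz
chopped walnuts: 12 oz × 14/9 ≈ 18.7 oz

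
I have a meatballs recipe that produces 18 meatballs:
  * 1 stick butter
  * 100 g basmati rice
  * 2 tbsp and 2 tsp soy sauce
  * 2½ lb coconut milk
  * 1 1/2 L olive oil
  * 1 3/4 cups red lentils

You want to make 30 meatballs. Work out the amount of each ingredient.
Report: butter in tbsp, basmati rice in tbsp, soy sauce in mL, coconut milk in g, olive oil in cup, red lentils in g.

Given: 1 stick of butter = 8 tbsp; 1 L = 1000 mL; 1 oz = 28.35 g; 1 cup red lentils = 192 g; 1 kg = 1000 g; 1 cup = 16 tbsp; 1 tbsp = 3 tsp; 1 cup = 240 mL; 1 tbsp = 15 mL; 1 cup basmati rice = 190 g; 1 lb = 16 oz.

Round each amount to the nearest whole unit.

Scaling factor: 30/18 = 5/3.
butter: 1 stick × 5/3 × 8 tbsp/stick ≈ 13 tbsp
basmati rice: 100 g × 5/3 ÷ 190 g/cup × 16 tbsp/cup ≈ 14 tbsp
soy sauce: (2 tbsp + 2 tsp = 8/3 tbsp) × 5/3 × 15 mL/tbsp ≈ 67 mL
coconut milk: 2.5 lb × 5/3 × 16 oz/lb × 28.35 g/oz = 1890 g
olive oil: 1.5 L × 5/3 × 1000 mL/L ÷ 240 mL/cup ≈ 10 cup
red lentils: 1.75 cup × 5/3 × 192 g/cup = 560 g

butter: 13 tbsp; basmati rice: 14 tbsp; soy sauce: 67 mL; coconut milk: 1890 g; olive oil: 10 cup; red lentils: 560 g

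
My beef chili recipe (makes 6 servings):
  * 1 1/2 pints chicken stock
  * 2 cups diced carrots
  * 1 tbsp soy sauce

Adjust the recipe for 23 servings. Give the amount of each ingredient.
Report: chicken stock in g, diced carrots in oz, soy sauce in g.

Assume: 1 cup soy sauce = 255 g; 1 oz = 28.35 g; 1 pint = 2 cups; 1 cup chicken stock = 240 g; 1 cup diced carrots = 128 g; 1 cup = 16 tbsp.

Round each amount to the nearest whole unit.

chicken stock: 2760 g; diced carrots: 35 oz; soy sauce: 61 g

Scaling factor: 23/6.
chicken stock: 1.5 pint × 23/6 × 2 cup/pint × 240 g/cup = 2760 g
diced carrots: 2 cup × 23/6 × 128 g/cup ÷ 28.35 g/oz ≈ 35 oz
soy sauce: 1 tbsp × 23/6 ÷ 16 tbsp/cup × 255 g/cup ≈ 61 g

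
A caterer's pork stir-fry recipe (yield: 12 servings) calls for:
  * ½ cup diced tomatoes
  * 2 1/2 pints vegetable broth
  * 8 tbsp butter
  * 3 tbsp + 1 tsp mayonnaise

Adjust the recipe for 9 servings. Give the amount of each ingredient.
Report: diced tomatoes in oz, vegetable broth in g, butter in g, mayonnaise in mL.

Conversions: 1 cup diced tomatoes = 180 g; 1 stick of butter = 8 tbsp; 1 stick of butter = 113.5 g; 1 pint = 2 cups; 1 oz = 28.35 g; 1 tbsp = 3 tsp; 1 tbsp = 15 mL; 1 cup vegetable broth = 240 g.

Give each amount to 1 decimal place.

Scaling factor: 9/12 = 3/4 = 0.75.
diced tomatoes: 0.5 cup × 3/4 × 180 g/cup ÷ 28.35 g/oz ≈ 2.4 oz
vegetable broth: 2.5 pint × 3/4 × 2 cup/pint × 240 g/cup = 900.0 g
butter: 8 tbsp × 3/4 ÷ 8 tbsp/stick × 113.5 g/stick ≈ 85.1 g
mayonnaise: (3 tbsp + 1 tsp = 10/3 tbsp) × 3/4 × 15 mL/tbsp = 37.5 mL

diced tomatoes: 2.4 oz; vegetable broth: 900.0 g; butter: 85.1 g; mayonnaise: 37.5 mL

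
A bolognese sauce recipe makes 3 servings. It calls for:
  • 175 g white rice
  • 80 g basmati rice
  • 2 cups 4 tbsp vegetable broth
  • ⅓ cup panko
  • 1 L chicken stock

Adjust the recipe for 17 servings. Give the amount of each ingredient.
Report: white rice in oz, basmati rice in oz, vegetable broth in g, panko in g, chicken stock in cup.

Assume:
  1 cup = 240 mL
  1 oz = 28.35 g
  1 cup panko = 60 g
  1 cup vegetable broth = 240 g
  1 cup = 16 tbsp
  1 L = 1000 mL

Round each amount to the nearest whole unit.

Scaling factor: 17/3.
white rice: 175 g × 17/3 ÷ 28.35 g/oz ≈ 35 oz
basmati rice: 80 g × 17/3 ÷ 28.35 g/oz ≈ 16 oz
vegetable broth: (2 cup + 4 tbsp = 2.25 cup) × 17/3 × 240 g/cup = 3060 g
panko: 1/3 cup × 17/3 × 60 g/cup ≈ 113 g
chicken stock: 1 L × 17/3 × 1000 mL/L ÷ 240 mL/cup ≈ 24 cup

white rice: 35 oz; basmati rice: 16 oz; vegetable broth: 3060 g; panko: 113 g; chicken stock: 24 cup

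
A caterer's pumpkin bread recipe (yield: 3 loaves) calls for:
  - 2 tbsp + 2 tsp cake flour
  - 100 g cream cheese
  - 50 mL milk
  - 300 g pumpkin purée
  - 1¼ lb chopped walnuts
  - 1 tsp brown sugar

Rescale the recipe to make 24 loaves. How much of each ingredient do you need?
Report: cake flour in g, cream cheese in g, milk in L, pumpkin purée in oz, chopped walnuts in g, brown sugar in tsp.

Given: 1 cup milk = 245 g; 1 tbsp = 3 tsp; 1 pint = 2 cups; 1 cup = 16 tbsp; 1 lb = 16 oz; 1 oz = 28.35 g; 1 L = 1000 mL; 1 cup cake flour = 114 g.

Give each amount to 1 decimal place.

cake flour: 152.0 g; cream cheese: 800.0 g; milk: 0.4 L; pumpkin purée: 84.7 oz; chopped walnuts: 4536.0 g; brown sugar: 8.0 tsp

Scaling factor: 24/3 = 8.
cake flour: (2 tbsp + 2 tsp = 8/3 tbsp) × 8 ÷ 16 tbsp/cup × 114 g/cup = 152.0 g
cream cheese: 100 g × 8 = 800.0 g
milk: 50 mL × 8 ÷ 1000 mL/L = 0.4 L
pumpkin purée: 300 g × 8 ÷ 28.35 g/oz ≈ 84.7 oz
chopped walnuts: 1.25 lb × 8 × 16 oz/lb × 28.35 g/oz = 4536.0 g
brown sugar: 1 tsp × 8 = 8.0 tsp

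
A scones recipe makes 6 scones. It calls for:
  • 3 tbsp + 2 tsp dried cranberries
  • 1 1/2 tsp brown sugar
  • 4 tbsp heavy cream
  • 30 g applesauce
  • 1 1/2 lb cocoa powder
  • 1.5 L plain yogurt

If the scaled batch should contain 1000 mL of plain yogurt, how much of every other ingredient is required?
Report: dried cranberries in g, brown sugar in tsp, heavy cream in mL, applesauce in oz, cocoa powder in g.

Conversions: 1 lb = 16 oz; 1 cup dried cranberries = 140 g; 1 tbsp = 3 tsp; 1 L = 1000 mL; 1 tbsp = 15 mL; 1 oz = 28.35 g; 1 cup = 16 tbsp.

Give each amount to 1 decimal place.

The original recipe has 1500 mL of plain yogurt, so the scaling factor is 1000 ÷ 1500 = 2/3.
dried cranberries: (3 tbsp + 2 tsp = 11/3 tbsp) × 2/3 ÷ 16 tbsp/cup × 140 g/cup ≈ 21.4 g
brown sugar: 1.5 tsp × 2/3 = 1.0 tsp
heavy cream: 4 tbsp × 2/3 × 15 mL/tbsp = 40.0 mL
applesauce: 30 g × 2/3 ÷ 28.35 g/oz ≈ 0.7 oz
cocoa powder: 1.5 lb × 2/3 × 16 oz/lb × 28.35 g/oz = 453.6 g

dried cranberries: 21.4 g; brown sugar: 1.0 tsp; heavy cream: 40.0 mL; applesauce: 0.7 oz; cocoa powder: 453.6 g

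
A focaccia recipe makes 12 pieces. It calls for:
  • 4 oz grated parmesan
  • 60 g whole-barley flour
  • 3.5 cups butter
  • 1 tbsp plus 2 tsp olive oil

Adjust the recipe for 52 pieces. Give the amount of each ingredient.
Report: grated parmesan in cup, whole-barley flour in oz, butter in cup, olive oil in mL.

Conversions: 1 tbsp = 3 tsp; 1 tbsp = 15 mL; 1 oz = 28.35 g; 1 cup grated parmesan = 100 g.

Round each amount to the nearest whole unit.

Scaling factor: 52/12 = 13/3.
grated parmesan: 4 oz × 13/3 × 28.35 g/oz ÷ 100 g/cup ≈ 5 cup
whole-barley flour: 60 g × 13/3 ÷ 28.35 g/oz ≈ 9 oz
butter: 3.5 cup × 13/3 ≈ 15 cup
olive oil: (1 tbsp + 2 tsp = 5/3 tbsp) × 13/3 × 15 mL/tbsp ≈ 108 mL

grated parmesan: 5 cup; whole-barley flour: 9 oz; butter: 15 cup; olive oil: 108 mL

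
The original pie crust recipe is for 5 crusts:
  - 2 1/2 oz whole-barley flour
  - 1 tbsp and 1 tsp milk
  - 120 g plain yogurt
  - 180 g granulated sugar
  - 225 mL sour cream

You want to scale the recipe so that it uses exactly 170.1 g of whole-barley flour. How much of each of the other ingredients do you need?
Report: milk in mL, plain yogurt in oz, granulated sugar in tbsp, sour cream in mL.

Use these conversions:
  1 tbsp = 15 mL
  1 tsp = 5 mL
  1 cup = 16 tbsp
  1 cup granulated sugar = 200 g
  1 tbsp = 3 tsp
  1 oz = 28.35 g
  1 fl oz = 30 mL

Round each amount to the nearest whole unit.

The original recipe has 70.875 g of whole-barley flour, so the scaling factor is 170.1 ÷ 70.875 = 12/5 = 2.4.
milk: (1 tbsp + 1 tsp = 4/3 tbsp) × 12/5 × 15 mL/tbsp = 48 mL
plain yogurt: 120 g × 12/5 ÷ 28.35 g/oz ≈ 10 oz
granulated sugar: 180 g × 12/5 ÷ 200 g/cup × 16 tbsp/cup ≈ 35 tbsp
sour cream: 225 mL × 12/5 = 540 mL

milk: 48 mL; plain yogurt: 10 oz; granulated sugar: 35 tbsp; sour cream: 540 mL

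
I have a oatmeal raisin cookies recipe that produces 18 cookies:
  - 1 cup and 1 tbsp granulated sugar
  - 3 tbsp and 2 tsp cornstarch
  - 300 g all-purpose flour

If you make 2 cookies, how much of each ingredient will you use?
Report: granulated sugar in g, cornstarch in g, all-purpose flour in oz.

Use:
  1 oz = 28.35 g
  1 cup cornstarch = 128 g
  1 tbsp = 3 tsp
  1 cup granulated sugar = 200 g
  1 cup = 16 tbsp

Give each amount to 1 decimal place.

Scaling factor: 2/18 = 1/9.
granulated sugar: (1 cup + 1 tbsp = 1.0625 cup) × 1/9 × 200 g/cup ≈ 23.6 g
cornstarch: (3 tbsp + 2 tsp = 11/3 tbsp) × 1/9 ÷ 16 tbsp/cup × 128 g/cup ≈ 3.3 g
all-purpose flour: 300 g × 1/9 ÷ 28.35 g/oz ≈ 1.2 oz

granulated sugar: 23.6 g; cornstarch: 3.3 g; all-purpose flour: 1.2 oz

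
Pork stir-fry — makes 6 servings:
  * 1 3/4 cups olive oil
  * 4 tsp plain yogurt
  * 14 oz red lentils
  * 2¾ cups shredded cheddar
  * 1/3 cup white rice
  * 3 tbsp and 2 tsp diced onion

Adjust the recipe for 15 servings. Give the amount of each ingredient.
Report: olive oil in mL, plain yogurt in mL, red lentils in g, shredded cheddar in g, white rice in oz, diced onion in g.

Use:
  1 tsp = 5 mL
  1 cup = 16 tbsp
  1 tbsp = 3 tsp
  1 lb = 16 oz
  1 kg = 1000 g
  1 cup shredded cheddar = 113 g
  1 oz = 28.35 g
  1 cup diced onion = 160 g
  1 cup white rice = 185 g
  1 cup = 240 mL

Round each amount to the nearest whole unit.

Scaling factor: 15/6 = 5/2 = 2.5.
olive oil: 1.75 cup × 5/2 × 240 mL/cup = 1050 mL
plain yogurt: 4 tsp × 5/2 × 5 mL/tsp = 50 mL
red lentils: 14 oz × 5/2 × 28.35 g/oz ≈ 992 g
shredded cheddar: 2.75 cup × 5/2 × 113 g/cup ≈ 777 g
white rice: 1/3 cup × 5/2 × 185 g/cup ÷ 28.35 g/oz ≈ 5 oz
diced onion: (3 tbsp + 2 tsp = 11/3 tbsp) × 5/2 ÷ 16 tbsp/cup × 160 g/cup ≈ 92 g

olive oil: 1050 mL; plain yogurt: 50 mL; red lentils: 992 g; shredded cheddar: 777 g; white rice: 5 oz; diced onion: 92 g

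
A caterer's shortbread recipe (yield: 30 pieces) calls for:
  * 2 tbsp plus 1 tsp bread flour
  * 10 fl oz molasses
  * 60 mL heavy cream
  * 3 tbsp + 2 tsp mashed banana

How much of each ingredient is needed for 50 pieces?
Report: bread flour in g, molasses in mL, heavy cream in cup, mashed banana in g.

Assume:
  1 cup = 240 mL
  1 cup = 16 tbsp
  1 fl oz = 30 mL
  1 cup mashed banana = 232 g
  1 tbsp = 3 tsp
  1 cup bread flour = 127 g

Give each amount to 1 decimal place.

Scaling factor: 50/30 = 5/3.
bread flour: (2 tbsp + 1 tsp = 7/3 tbsp) × 5/3 ÷ 16 tbsp/cup × 127 g/cup ≈ 30.9 g
molasses: 10 fl oz × 5/3 × 30 mL/fl oz = 500.0 mL
heavy cream: 60 mL × 5/3 ÷ 240 mL/cup ≈ 0.4 cup
mashed banana: (3 tbsp + 2 tsp = 11/3 tbsp) × 5/3 ÷ 16 tbsp/cup × 232 g/cup ≈ 88.6 g

bread flour: 30.9 g; molasses: 500.0 mL; heavy cream: 0.4 cup; mashed banana: 88.6 g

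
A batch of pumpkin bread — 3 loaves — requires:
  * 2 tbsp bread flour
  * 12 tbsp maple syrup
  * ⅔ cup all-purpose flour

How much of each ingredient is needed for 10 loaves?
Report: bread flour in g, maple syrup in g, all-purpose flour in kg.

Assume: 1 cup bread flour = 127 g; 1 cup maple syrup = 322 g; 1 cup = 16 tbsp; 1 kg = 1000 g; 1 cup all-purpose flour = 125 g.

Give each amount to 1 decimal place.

bread flour: 52.9 g; maple syrup: 805.0 g; all-purpose flour: 0.3 kg

Scaling factor: 10/3.
bread flour: 2 tbsp × 10/3 ÷ 16 tbsp/cup × 127 g/cup ≈ 52.9 g
maple syrup: 12 tbsp × 10/3 ÷ 16 tbsp/cup × 322 g/cup = 805.0 g
all-purpose flour: 2/3 cup × 10/3 × 125 g/cup ÷ 1000 g/kg ≈ 0.3 kg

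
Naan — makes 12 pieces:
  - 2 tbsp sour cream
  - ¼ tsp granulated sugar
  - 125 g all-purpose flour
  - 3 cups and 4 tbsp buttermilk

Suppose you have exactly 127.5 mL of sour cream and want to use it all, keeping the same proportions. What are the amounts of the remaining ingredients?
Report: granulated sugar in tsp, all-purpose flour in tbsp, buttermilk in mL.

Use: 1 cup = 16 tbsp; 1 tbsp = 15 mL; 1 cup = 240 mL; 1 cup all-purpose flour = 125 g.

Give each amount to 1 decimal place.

granulated sugar: 1.1 tsp; all-purpose flour: 68.0 tbsp; buttermilk: 3315.0 mL

The original recipe has 30 mL of sour cream, so the scaling factor is 127.5 ÷ 30 = 17/4 = 4.25.
granulated sugar: 0.25 tsp × 17/4 ≈ 1.1 tsp
all-purpose flour: 125 g × 17/4 ÷ 125 g/cup × 16 tbsp/cup = 68.0 tbsp
buttermilk: (3 cup + 4 tbsp = 3.25 cup) × 17/4 × 240 mL/cup = 3315.0 mL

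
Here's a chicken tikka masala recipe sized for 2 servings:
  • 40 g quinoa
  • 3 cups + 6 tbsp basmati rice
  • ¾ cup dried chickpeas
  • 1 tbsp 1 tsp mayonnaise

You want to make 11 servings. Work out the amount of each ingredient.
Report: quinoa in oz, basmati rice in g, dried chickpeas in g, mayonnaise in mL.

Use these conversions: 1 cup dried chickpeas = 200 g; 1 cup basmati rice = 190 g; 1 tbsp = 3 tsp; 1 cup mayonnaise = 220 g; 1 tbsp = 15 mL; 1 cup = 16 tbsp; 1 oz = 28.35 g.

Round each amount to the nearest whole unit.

quinoa: 8 oz; basmati rice: 3527 g; dried chickpeas: 825 g; mayonnaise: 110 mL

Scaling factor: 11/2 = 5.5.
quinoa: 40 g × 11/2 ÷ 28.35 g/oz ≈ 8 oz
basmati rice: (3 cup + 6 tbsp = 3.375 cup) × 11/2 × 190 g/cup ≈ 3527 g
dried chickpeas: 0.75 cup × 11/2 × 200 g/cup = 825 g
mayonnaise: (1 tbsp + 1 tsp = 4/3 tbsp) × 11/2 × 15 mL/tbsp = 110 mL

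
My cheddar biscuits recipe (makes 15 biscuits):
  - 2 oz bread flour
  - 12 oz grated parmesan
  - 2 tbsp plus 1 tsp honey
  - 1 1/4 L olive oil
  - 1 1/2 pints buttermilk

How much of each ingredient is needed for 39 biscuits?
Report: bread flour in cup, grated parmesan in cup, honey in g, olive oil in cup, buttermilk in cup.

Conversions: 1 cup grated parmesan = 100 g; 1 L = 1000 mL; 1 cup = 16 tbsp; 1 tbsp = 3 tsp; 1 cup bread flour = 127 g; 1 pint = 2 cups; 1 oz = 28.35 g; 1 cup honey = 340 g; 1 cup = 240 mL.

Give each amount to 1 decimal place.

bread flour: 1.2 cup; grated parmesan: 8.8 cup; honey: 128.9 g; olive oil: 13.5 cup; buttermilk: 7.8 cup

Scaling factor: 39/15 = 13/5 = 2.6.
bread flour: 2 oz × 13/5 × 28.35 g/oz ÷ 127 g/cup ≈ 1.2 cup
grated parmesan: 12 oz × 13/5 × 28.35 g/oz ÷ 100 g/cup ≈ 8.8 cup
honey: (2 tbsp + 1 tsp = 7/3 tbsp) × 13/5 ÷ 16 tbsp/cup × 340 g/cup ≈ 128.9 g
olive oil: 1.25 L × 13/5 × 1000 mL/L ÷ 240 mL/cup ≈ 13.5 cup
buttermilk: 1.5 pint × 13/5 × 2 cup/pint = 7.8 cup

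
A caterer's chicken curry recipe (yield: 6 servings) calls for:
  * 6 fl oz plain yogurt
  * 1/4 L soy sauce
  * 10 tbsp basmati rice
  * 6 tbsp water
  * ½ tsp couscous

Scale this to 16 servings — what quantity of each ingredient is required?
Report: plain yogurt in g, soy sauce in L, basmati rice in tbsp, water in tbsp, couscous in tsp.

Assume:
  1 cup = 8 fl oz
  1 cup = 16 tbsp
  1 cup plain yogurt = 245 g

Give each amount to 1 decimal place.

Scaling factor: 16/6 = 8/3.
plain yogurt: 6 fl oz × 8/3 ÷ 8 fl oz/cup × 245 g/cup = 490.0 g
soy sauce: 0.25 L × 8/3 ≈ 0.7 L
basmati rice: 10 tbsp × 8/3 ≈ 26.7 tbsp
water: 6 tbsp × 8/3 = 16.0 tbsp
couscous: 0.5 tsp × 8/3 ≈ 1.3 tsp

plain yogurt: 490.0 g; soy sauce: 0.7 L; basmati rice: 26.7 tbsp; water: 16.0 tbsp; couscous: 1.3 tsp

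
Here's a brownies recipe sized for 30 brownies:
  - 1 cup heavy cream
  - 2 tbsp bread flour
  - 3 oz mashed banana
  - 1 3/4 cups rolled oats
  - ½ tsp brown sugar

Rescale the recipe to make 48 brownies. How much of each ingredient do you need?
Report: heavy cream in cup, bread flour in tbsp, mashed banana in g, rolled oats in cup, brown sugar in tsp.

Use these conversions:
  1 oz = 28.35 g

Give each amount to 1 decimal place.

Scaling factor: 48/30 = 8/5 = 1.6.
heavy cream: 1 cup × 8/5 = 1.6 cup
bread flour: 2 tbsp × 8/5 = 3.2 tbsp
mashed banana: 3 oz × 8/5 × 28.35 g/oz ≈ 136.1 g
rolled oats: 1.75 cup × 8/5 = 2.8 cup
brown sugar: 0.5 tsp × 8/5 = 0.8 tsp

heavy cream: 1.6 cup; bread flour: 3.2 tbsp; mashed banana: 136.1 g; rolled oats: 2.8 cup; brown sugar: 0.8 tsp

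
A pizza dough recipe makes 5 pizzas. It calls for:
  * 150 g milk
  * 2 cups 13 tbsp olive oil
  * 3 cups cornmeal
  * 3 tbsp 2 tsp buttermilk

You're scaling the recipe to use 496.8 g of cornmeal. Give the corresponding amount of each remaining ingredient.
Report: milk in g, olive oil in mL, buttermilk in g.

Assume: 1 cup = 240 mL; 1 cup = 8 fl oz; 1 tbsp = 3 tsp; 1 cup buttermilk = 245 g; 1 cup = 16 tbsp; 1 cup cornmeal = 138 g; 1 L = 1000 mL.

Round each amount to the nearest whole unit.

The original recipe has 414 g of cornmeal, so the scaling factor is 496.8 ÷ 414 = 6/5 = 1.2.
milk: 150 g × 6/5 = 180 g
olive oil: (2 cup + 13 tbsp = 2.8125 cup) × 6/5 × 240 mL/cup = 810 mL
buttermilk: (3 tbsp + 2 tsp = 11/3 tbsp) × 6/5 ÷ 16 tbsp/cup × 245 g/cup ≈ 67 g

milk: 180 g; olive oil: 810 mL; buttermilk: 67 g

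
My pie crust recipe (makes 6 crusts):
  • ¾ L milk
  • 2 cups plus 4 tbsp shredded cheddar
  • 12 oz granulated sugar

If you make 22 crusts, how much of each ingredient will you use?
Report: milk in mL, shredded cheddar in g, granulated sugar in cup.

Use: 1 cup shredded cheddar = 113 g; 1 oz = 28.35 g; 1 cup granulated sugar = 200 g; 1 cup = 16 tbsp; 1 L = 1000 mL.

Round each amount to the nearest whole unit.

milk: 2750 mL; shredded cheddar: 932 g; granulated sugar: 6 cup

Scaling factor: 22/6 = 11/3.
milk: 0.75 L × 11/3 × 1000 mL/L = 2750 mL
shredded cheddar: (2 cup + 4 tbsp = 2.25 cup) × 11/3 × 113 g/cup ≈ 932 g
granulated sugar: 12 oz × 11/3 × 28.35 g/oz ÷ 200 g/cup ≈ 6 cup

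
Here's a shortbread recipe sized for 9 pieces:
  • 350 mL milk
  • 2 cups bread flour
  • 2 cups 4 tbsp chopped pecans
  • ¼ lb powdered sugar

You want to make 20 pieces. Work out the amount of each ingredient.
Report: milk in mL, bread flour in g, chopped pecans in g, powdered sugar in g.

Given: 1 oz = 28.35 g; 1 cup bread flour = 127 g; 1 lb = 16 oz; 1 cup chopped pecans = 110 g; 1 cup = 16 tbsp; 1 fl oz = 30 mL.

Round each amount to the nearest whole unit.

Scaling factor: 20/9.
milk: 350 mL × 20/9 ≈ 778 mL
bread flour: 2 cup × 20/9 × 127 g/cup ≈ 564 g
chopped pecans: (2 cup + 4 tbsp = 2.25 cup) × 20/9 × 110 g/cup = 550 g
powdered sugar: 0.25 lb × 20/9 × 16 oz/lb × 28.35 g/oz = 252 g

milk: 778 mL; bread flour: 564 g; chopped pecans: 550 g; powdered sugar: 252 g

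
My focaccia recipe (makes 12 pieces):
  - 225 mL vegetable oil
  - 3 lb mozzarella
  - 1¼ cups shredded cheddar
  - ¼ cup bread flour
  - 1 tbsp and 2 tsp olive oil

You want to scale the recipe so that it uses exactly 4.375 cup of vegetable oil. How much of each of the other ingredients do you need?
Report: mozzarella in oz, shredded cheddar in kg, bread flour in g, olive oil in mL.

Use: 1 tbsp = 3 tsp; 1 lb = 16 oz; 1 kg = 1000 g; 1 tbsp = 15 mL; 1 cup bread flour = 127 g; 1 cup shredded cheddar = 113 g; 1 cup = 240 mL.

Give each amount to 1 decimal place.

The original recipe has 0.9375 cup of vegetable oil, so the scaling factor is 4.375 ÷ 0.9375 = 14/3.
mozzarella: 3 lb × 14/3 × 16 oz/lb = 224.0 oz
shredded cheddar: 1.25 cup × 14/3 × 113 g/cup ÷ 1000 g/kg ≈ 0.7 kg
bread flour: 0.25 cup × 14/3 × 127 g/cup ≈ 148.2 g
olive oil: (1 tbsp + 2 tsp = 5/3 tbsp) × 14/3 × 15 mL/tbsp ≈ 116.7 mL

mozzarella: 224.0 oz; shredded cheddar: 0.7 kg; bread flour: 148.2 g; olive oil: 116.7 mL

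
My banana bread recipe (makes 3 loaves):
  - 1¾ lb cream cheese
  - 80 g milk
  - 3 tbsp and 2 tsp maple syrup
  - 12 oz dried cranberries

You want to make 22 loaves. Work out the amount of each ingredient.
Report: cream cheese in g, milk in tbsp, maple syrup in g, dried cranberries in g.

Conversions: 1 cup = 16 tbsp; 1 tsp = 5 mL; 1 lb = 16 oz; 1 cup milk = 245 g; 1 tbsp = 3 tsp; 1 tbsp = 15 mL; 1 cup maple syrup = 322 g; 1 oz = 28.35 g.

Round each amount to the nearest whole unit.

cream cheese: 5821 g; milk: 38 tbsp; maple syrup: 541 g; dried cranberries: 2495 g

Scaling factor: 22/3.
cream cheese: 1.75 lb × 22/3 × 16 oz/lb × 28.35 g/oz ≈ 5821 g
milk: 80 g × 22/3 ÷ 245 g/cup × 16 tbsp/cup ≈ 38 tbsp
maple syrup: (3 tbsp + 2 tsp = 11/3 tbsp) × 22/3 ÷ 16 tbsp/cup × 322 g/cup ≈ 541 g
dried cranberries: 12 oz × 22/3 × 28.35 g/oz ≈ 2495 g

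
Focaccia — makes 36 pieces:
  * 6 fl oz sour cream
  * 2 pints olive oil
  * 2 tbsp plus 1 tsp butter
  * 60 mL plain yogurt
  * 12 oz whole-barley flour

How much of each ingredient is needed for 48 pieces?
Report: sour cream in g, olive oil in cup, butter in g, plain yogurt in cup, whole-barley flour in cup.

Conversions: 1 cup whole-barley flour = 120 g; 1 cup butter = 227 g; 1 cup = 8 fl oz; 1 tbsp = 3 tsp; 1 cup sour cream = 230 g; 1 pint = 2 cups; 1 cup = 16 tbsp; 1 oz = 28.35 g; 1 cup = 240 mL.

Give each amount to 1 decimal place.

sour cream: 230.0 g; olive oil: 5.3 cup; butter: 44.1 g; plain yogurt: 0.3 cup; whole-barley flour: 3.8 cup

Scaling factor: 48/36 = 4/3.
sour cream: 6 fl oz × 4/3 ÷ 8 fl oz/cup × 230 g/cup = 230.0 g
olive oil: 2 pint × 4/3 × 2 cup/pint ≈ 5.3 cup
butter: (2 tbsp + 1 tsp = 7/3 tbsp) × 4/3 ÷ 16 tbsp/cup × 227 g/cup ≈ 44.1 g
plain yogurt: 60 mL × 4/3 ÷ 240 mL/cup ≈ 0.3 cup
whole-barley flour: 12 oz × 4/3 × 28.35 g/oz ÷ 120 g/cup ≈ 3.8 cup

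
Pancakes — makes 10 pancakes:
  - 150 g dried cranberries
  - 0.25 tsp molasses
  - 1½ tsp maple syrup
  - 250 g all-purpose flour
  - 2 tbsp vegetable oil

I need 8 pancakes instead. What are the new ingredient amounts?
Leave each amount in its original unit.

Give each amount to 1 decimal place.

Scaling factor: 8/10 = 4/5 = 0.8.
dried cranberries: 150 g × 4/5 = 120.0 g
molasses: 0.25 tsp × 4/5 = 0.2 tsp
maple syrup: 1.5 tsp × 4/5 = 1.2 tsp
all-purpose flour: 250 g × 4/5 = 200.0 g
vegetable oil: 2 tbsp × 4/5 = 1.6 tbsp

dried cranberries: 120.0 g; molasses: 0.2 tsp; maple syrup: 1.2 tsp; all-purpose flour: 200.0 g; vegetable oil: 1.6 tbsp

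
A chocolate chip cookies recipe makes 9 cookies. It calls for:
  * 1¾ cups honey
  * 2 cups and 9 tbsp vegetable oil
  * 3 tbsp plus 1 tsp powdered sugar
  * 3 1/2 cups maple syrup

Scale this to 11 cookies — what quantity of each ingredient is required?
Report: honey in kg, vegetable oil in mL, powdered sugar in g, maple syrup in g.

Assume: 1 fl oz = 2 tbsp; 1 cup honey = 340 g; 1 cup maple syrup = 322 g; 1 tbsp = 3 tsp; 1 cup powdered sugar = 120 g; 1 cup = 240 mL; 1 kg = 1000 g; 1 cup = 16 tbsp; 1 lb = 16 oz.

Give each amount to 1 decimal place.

Scaling factor: 11/9.
honey: 1.75 cup × 11/9 × 340 g/cup ÷ 1000 g/kg ≈ 0.7 kg
vegetable oil: (2 cup + 9 tbsp = 2.5625 cup) × 11/9 × 240 mL/cup ≈ 751.7 mL
powdered sugar: (3 tbsp + 1 tsp = 10/3 tbsp) × 11/9 ÷ 16 tbsp/cup × 120 g/cup ≈ 30.6 g
maple syrup: 3.5 cup × 11/9 × 322 g/cup ≈ 1377.4 g

honey: 0.7 kg; vegetable oil: 751.7 mL; powdered sugar: 30.6 g; maple syrup: 1377.4 g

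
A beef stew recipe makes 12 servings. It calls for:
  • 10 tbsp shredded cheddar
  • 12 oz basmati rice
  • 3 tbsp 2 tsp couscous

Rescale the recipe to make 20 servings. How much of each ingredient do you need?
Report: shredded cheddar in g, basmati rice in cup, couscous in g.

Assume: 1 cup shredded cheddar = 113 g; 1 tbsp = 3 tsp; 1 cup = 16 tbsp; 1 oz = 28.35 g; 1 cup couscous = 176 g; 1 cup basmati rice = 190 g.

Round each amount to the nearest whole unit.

shredded cheddar: 118 g; basmati rice: 3 cup; couscous: 67 g

Scaling factor: 20/12 = 5/3.
shredded cheddar: 10 tbsp × 5/3 ÷ 16 tbsp/cup × 113 g/cup ≈ 118 g
basmati rice: 12 oz × 5/3 × 28.35 g/oz ÷ 190 g/cup ≈ 3 cup
couscous: (3 tbsp + 2 tsp = 11/3 tbsp) × 5/3 ÷ 16 tbsp/cup × 176 g/cup ≈ 67 g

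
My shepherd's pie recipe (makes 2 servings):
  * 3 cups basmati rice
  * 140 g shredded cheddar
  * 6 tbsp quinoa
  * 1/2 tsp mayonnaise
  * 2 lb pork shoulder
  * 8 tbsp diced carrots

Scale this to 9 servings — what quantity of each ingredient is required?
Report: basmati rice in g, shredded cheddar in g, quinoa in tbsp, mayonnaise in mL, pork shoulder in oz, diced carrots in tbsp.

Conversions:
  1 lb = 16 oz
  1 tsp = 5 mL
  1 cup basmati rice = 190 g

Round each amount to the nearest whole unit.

basmati rice: 2565 g; shredded cheddar: 630 g; quinoa: 27 tbsp; mayonnaise: 11 mL; pork shoulder: 144 oz; diced carrots: 36 tbsp

Scaling factor: 9/2 = 4.5.
basmati rice: 3 cup × 9/2 × 190 g/cup = 2565 g
shredded cheddar: 140 g × 9/2 = 630 g
quinoa: 6 tbsp × 9/2 = 27 tbsp
mayonnaise: 0.5 tsp × 9/2 × 5 mL/tsp ≈ 11 mL
pork shoulder: 2 lb × 9/2 × 16 oz/lb = 144 oz
diced carrots: 8 tbsp × 9/2 = 36 tbsp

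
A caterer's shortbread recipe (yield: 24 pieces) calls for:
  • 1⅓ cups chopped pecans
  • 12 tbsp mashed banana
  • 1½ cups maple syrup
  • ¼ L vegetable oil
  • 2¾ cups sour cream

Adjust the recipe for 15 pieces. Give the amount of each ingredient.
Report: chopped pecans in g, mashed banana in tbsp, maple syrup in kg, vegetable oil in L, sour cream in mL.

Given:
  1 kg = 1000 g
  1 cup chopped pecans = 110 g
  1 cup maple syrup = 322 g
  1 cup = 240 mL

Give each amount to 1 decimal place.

chopped pecans: 91.7 g; mashed banana: 7.5 tbsp; maple syrup: 0.3 kg; vegetable oil: 0.2 L; sour cream: 412.5 mL

Scaling factor: 15/24 = 5/8 = 0.625.
chopped pecans: 4/3 cup × 5/8 × 110 g/cup ≈ 91.7 g
mashed banana: 12 tbsp × 5/8 = 7.5 tbsp
maple syrup: 1.5 cup × 5/8 × 322 g/cup ÷ 1000 g/kg ≈ 0.3 kg
vegetable oil: 0.25 L × 5/8 ≈ 0.2 L
sour cream: 2.75 cup × 5/8 × 240 mL/cup = 412.5 mL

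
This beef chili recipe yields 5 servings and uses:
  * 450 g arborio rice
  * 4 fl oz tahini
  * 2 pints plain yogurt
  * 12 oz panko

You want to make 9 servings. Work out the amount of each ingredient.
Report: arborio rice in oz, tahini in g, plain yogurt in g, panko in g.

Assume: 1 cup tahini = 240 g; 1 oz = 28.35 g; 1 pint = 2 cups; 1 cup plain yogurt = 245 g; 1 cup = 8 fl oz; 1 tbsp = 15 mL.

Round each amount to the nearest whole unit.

arborio rice: 29 oz; tahini: 216 g; plain yogurt: 1764 g; panko: 612 g

Scaling factor: 9/5 = 1.8.
arborio rice: 450 g × 9/5 ÷ 28.35 g/oz ≈ 29 oz
tahini: 4 fl oz × 9/5 ÷ 8 fl oz/cup × 240 g/cup = 216 g
plain yogurt: 2 pint × 9/5 × 2 cup/pint × 245 g/cup = 1764 g
panko: 12 oz × 9/5 × 28.35 g/oz ≈ 612 g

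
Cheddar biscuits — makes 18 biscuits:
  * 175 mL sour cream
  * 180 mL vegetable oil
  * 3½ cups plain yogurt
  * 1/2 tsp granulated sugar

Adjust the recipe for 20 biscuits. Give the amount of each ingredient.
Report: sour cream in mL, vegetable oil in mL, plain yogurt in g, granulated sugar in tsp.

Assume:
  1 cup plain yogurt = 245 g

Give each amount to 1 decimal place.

Scaling factor: 20/18 = 10/9.
sour cream: 175 mL × 10/9 ≈ 194.4 mL
vegetable oil: 180 mL × 10/9 = 200.0 mL
plain yogurt: 3.5 cup × 10/9 × 245 g/cup ≈ 952.8 g
granulated sugar: 0.5 tsp × 10/9 ≈ 0.6 tsp

sour cream: 194.4 mL; vegetable oil: 200.0 mL; plain yogurt: 952.8 g; granulated sugar: 0.6 tsp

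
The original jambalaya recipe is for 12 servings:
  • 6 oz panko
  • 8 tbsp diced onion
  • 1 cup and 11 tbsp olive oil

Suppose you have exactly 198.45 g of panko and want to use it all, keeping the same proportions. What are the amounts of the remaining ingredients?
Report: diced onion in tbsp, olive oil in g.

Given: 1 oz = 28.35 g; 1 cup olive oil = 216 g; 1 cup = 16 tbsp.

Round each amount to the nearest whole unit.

The original recipe has 170.1 g of panko, so the scaling factor is 198.45 ÷ 170.1 = 7/6.
diced onion: 8 tbsp × 7/6 ≈ 9 tbsp
olive oil: (1 cup + 11 tbsp = 1.6875 cup) × 7/6 × 216 g/cup ≈ 425 g

diced onion: 9 tbsp; olive oil: 425 g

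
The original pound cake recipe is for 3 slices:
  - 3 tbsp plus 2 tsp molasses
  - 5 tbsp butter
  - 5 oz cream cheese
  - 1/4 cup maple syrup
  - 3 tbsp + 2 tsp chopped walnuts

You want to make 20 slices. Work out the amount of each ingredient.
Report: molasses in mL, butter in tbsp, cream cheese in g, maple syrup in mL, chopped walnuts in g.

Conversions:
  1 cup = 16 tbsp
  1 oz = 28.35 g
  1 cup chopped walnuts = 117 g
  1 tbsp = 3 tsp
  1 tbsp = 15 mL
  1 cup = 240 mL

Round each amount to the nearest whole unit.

molasses: 367 mL; butter: 33 tbsp; cream cheese: 945 g; maple syrup: 400 mL; chopped walnuts: 179 g

Scaling factor: 20/3.
molasses: (3 tbsp + 2 tsp = 11/3 tbsp) × 20/3 × 15 mL/tbsp ≈ 367 mL
butter: 5 tbsp × 20/3 ≈ 33 tbsp
cream cheese: 5 oz × 20/3 × 28.35 g/oz = 945 g
maple syrup: 0.25 cup × 20/3 × 240 mL/cup = 400 mL
chopped walnuts: (3 tbsp + 2 tsp = 11/3 tbsp) × 20/3 ÷ 16 tbsp/cup × 117 g/cup ≈ 179 g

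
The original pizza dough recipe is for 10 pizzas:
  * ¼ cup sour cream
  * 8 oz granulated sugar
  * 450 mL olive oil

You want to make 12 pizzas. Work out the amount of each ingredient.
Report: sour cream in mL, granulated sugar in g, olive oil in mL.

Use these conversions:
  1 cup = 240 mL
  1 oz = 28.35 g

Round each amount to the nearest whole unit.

Scaling factor: 12/10 = 6/5 = 1.2.
sour cream: 0.25 cup × 6/5 × 240 mL/cup = 72 mL
granulated sugar: 8 oz × 6/5 × 28.35 g/oz ≈ 272 g
olive oil: 450 mL × 6/5 = 540 mL

sour cream: 72 mL; granulated sugar: 272 g; olive oil: 540 mL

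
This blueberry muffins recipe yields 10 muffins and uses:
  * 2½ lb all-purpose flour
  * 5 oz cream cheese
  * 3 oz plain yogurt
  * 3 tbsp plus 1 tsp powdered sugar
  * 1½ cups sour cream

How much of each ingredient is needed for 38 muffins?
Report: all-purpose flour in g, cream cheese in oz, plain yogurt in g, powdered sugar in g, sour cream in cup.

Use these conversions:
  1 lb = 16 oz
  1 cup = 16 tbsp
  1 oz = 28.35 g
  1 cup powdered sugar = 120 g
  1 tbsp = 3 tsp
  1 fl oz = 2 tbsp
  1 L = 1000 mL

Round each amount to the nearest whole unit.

all-purpose flour: 4309 g; cream cheese: 19 oz; plain yogurt: 323 g; powdered sugar: 95 g; sour cream: 6 cup

Scaling factor: 38/10 = 19/5 = 3.8.
all-purpose flour: 2.5 lb × 19/5 × 16 oz/lb × 28.35 g/oz ≈ 4309 g
cream cheese: 5 oz × 19/5 = 19 oz
plain yogurt: 3 oz × 19/5 × 28.35 g/oz ≈ 323 g
powdered sugar: (3 tbsp + 1 tsp = 10/3 tbsp) × 19/5 ÷ 16 tbsp/cup × 120 g/cup = 95 g
sour cream: 1.5 cup × 19/5 ≈ 6 cup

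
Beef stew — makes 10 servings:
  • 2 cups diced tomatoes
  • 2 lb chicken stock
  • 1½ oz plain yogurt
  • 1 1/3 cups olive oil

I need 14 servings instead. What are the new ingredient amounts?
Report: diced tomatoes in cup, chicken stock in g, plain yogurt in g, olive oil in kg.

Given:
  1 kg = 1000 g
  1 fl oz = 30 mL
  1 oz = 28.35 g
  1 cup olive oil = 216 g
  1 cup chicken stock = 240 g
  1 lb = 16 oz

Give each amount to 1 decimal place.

diced tomatoes: 2.8 cup; chicken stock: 1270.1 g; plain yogurt: 59.5 g; olive oil: 0.4 kg

Scaling factor: 14/10 = 7/5 = 1.4.
diced tomatoes: 2 cup × 7/5 = 2.8 cup
chicken stock: 2 lb × 7/5 × 16 oz/lb × 28.35 g/oz ≈ 1270.1 g
plain yogurt: 1.5 oz × 7/5 × 28.35 g/oz ≈ 59.5 g
olive oil: 4/3 cup × 7/5 × 216 g/cup ÷ 1000 g/kg ≈ 0.4 kg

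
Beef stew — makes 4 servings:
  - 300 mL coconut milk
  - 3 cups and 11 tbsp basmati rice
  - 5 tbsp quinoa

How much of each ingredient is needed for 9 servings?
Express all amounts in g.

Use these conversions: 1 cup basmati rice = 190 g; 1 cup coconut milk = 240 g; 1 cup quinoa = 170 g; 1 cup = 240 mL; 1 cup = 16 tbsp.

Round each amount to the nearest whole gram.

Scaling factor: 9/4 = 2.25.
coconut milk: 300 mL × 9/4 ÷ 240 mL/cup × 240 g/cup = 675 g
basmati rice: (3 cup + 11 tbsp = 3.6875 cup) × 9/4 × 190 g/cup ≈ 1576 g
quinoa: 5 tbsp × 9/4 ÷ 16 tbsp/cup × 170 g/cup ≈ 120 g

coconut milk: 675 g; basmati rice: 1576 g; quinoa: 120 g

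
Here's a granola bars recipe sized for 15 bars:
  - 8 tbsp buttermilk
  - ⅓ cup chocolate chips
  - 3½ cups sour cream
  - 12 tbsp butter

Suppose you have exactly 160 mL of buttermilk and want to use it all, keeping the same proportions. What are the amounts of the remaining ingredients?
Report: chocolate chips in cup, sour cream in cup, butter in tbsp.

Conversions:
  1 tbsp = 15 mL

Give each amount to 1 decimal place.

The original recipe has 120 mL of buttermilk, so the scaling factor is 160 ÷ 120 = 4/3.
chocolate chips: 1/3 cup × 4/3 ≈ 0.4 cup
sour cream: 3.5 cup × 4/3 ≈ 4.7 cup
butter: 12 tbsp × 4/3 = 16.0 tbsp

chocolate chips: 0.4 cup; sour cream: 4.7 cup; butter: 16.0 tbsp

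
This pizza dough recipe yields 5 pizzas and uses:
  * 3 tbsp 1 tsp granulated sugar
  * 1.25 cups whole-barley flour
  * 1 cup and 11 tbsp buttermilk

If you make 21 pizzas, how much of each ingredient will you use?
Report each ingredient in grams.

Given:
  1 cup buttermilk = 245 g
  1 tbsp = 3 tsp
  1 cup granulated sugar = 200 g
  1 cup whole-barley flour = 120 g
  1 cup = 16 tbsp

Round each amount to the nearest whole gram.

granulated sugar: 175 g; whole-barley flour: 630 g; buttermilk: 1736 g

Scaling factor: 21/5 = 4.2.
granulated sugar: (3 tbsp + 1 tsp = 10/3 tbsp) × 21/5 ÷ 16 tbsp/cup × 200 g/cup = 175 g
whole-barley flour: 1.25 cup × 21/5 × 120 g/cup = 630 g
buttermilk: (1 cup + 11 tbsp = 1.6875 cup) × 21/5 × 245 g/cup ≈ 1736 g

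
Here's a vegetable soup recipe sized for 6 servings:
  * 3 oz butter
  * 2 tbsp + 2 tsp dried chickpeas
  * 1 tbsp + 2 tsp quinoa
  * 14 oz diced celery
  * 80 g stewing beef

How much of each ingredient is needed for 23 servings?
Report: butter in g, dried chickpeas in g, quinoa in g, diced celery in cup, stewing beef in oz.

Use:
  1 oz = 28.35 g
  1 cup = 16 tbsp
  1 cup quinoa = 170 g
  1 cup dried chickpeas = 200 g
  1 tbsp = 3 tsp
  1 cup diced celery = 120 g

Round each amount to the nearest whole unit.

butter: 326 g; dried chickpeas: 128 g; quinoa: 68 g; diced celery: 13 cup; stewing beef: 11 oz

Scaling factor: 23/6.
butter: 3 oz × 23/6 × 28.35 g/oz ≈ 326 g
dried chickpeas: (2 tbsp + 2 tsp = 8/3 tbsp) × 23/6 ÷ 16 tbsp/cup × 200 g/cup ≈ 128 g
quinoa: (1 tbsp + 2 tsp = 5/3 tbsp) × 23/6 ÷ 16 tbsp/cup × 170 g/cup ≈ 68 g
diced celery: 14 oz × 23/6 × 28.35 g/oz ÷ 120 g/cup ≈ 13 cup
stewing beef: 80 g × 23/6 ÷ 28.35 g/oz ≈ 11 oz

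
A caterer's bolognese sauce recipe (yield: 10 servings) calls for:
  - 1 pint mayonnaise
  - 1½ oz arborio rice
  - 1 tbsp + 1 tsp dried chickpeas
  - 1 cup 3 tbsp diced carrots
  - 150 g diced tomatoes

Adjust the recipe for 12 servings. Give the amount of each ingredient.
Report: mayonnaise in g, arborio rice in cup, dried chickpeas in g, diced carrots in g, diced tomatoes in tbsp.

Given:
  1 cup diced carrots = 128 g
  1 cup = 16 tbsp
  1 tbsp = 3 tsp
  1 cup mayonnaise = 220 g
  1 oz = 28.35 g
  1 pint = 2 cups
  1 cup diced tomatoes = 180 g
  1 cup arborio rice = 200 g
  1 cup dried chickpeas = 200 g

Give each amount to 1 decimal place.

Scaling factor: 12/10 = 6/5 = 1.2.
mayonnaise: 1 pint × 6/5 × 2 cup/pint × 220 g/cup = 528.0 g
arborio rice: 1.5 oz × 6/5 × 28.35 g/oz ÷ 200 g/cup ≈ 0.3 cup
dried chickpeas: (1 tbsp + 1 tsp = 4/3 tbsp) × 6/5 ÷ 16 tbsp/cup × 200 g/cup = 20.0 g
diced carrots: (1 cup + 3 tbsp = 1.1875 cup) × 6/5 × 128 g/cup = 182.4 g
diced tomatoes: 150 g × 6/5 ÷ 180 g/cup × 16 tbsp/cup = 16.0 tbsp

mayonnaise: 528.0 g; arborio rice: 0.3 cup; dried chickpeas: 20.0 g; diced carrots: 182.4 g; diced tomatoes: 16.0 tbsp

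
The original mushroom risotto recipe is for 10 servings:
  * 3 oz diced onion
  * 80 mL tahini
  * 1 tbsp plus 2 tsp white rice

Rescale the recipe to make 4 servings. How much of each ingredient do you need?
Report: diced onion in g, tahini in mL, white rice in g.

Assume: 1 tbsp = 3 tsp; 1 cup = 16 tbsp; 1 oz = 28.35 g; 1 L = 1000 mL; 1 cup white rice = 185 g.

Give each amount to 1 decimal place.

diced onion: 34.0 g; tahini: 32.0 mL; white rice: 7.7 g

Scaling factor: 4/10 = 2/5 = 0.4.
diced onion: 3 oz × 2/5 × 28.35 g/oz ≈ 34.0 g
tahini: 80 mL × 2/5 = 32.0 mL
white rice: (1 tbsp + 2 tsp = 5/3 tbsp) × 2/5 ÷ 16 tbsp/cup × 185 g/cup ≈ 7.7 g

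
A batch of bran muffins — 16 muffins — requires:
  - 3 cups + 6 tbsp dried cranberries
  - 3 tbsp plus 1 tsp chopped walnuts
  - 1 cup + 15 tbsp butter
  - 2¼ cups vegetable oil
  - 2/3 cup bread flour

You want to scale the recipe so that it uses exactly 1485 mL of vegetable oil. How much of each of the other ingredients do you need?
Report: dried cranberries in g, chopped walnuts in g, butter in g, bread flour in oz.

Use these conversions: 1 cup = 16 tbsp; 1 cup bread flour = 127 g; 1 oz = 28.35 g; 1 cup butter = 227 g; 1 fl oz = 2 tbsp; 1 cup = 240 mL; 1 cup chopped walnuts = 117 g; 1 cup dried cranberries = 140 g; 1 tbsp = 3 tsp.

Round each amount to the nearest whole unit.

dried cranberries: 1299 g; chopped walnuts: 67 g; butter: 1209 g; bread flour: 8 oz

The original recipe has 540 mL of vegetable oil, so the scaling factor is 1485 ÷ 540 = 11/4 = 2.75.
dried cranberries: (3 cup + 6 tbsp = 3.375 cup) × 11/4 × 140 g/cup ≈ 1299 g
chopped walnuts: (3 tbsp + 1 tsp = 10/3 tbsp) × 11/4 ÷ 16 tbsp/cup × 117 g/cup ≈ 67 g
butter: (1 cup + 15 tbsp = 1.9375 cup) × 11/4 × 227 g/cup ≈ 1209 g
bread flour: 2/3 cup × 11/4 × 127 g/cup ÷ 28.35 g/oz ≈ 8 oz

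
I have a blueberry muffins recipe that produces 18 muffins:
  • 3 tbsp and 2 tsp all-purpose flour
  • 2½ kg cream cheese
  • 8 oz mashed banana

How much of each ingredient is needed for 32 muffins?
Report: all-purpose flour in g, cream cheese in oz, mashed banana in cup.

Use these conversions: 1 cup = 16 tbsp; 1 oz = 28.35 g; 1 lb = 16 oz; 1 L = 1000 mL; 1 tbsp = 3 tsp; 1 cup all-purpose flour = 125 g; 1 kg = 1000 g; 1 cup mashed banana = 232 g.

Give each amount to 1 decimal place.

all-purpose flour: 50.9 g; cream cheese: 156.8 oz; mashed banana: 1.7 cup

Scaling factor: 32/18 = 16/9.
all-purpose flour: (3 tbsp + 2 tsp = 11/3 tbsp) × 16/9 ÷ 16 tbsp/cup × 125 g/cup ≈ 50.9 g
cream cheese: 2.5 kg × 16/9 × 1000 g/kg ÷ 28.35 g/oz ≈ 156.8 oz
mashed banana: 8 oz × 16/9 × 28.35 g/oz ÷ 232 g/cup ≈ 1.7 cup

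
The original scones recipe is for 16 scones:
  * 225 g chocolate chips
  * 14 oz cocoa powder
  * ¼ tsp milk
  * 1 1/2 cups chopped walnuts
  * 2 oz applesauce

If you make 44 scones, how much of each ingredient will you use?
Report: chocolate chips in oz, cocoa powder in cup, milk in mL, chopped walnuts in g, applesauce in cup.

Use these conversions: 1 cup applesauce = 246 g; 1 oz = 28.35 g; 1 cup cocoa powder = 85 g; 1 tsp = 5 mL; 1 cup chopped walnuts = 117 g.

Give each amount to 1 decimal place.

Scaling factor: 44/16 = 11/4 = 2.75.
chocolate chips: 225 g × 11/4 ÷ 28.35 g/oz ≈ 21.8 oz
cocoa powder: 14 oz × 11/4 × 28.35 g/oz ÷ 85 g/cup ≈ 12.8 cup
milk: 0.25 tsp × 11/4 × 5 mL/tsp ≈ 3.4 mL
chopped walnuts: 1.5 cup × 11/4 × 117 g/cup ≈ 482.6 g
applesauce: 2 oz × 11/4 × 28.35 g/oz ÷ 246 g/cup ≈ 0.6 cup

chocolate chips: 21.8 oz; cocoa powder: 12.8 cup; milk: 3.4 mL; chopped walnuts: 482.6 g; applesauce: 0.6 cup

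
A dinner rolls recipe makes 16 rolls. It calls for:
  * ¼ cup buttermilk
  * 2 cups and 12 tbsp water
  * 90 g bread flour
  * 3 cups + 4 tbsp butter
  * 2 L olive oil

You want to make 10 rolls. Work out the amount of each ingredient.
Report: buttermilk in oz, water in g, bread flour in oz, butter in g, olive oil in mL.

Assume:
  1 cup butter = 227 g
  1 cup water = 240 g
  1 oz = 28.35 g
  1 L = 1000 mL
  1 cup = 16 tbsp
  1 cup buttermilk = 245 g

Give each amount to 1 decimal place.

buttermilk: 1.4 oz; water: 412.5 g; bread flour: 2.0 oz; butter: 461.1 g; olive oil: 1250.0 mL

Scaling factor: 10/16 = 5/8 = 0.625.
buttermilk: 0.25 cup × 5/8 × 245 g/cup ÷ 28.35 g/oz ≈ 1.4 oz
water: (2 cup + 12 tbsp = 2.75 cup) × 5/8 × 240 g/cup = 412.5 g
bread flour: 90 g × 5/8 ÷ 28.35 g/oz ≈ 2.0 oz
butter: (3 cup + 4 tbsp = 3.25 cup) × 5/8 × 227 g/cup ≈ 461.1 g
olive oil: 2 L × 5/8 × 1000 mL/L = 1250.0 mL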